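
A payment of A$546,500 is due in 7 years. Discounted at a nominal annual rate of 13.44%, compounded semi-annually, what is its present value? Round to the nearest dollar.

i = 0.1344/2 = 0.0672 per half-year; n = 7·2 = 14.
Discount factor = (1+0.0672)^(−14) = 0.402308; PV = 546,500 × 0.402308 = 219,861.2710

A$219,861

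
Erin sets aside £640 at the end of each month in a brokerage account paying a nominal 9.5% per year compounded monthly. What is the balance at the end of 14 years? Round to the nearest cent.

£223,228.82

With 12 periods per year: i = 0.00791667, n = 168.
FV = PMT · [(1+i)^n − 1] / i = 640 · 348.795027 = 223,228.8174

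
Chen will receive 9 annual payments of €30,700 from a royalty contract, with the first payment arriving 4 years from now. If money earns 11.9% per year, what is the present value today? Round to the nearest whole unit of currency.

Value one period before first payment (t=3): 30700 × [1 − (1+0.119)^(−9)] / 0.119 = 30700 × 5.348565 = 164,200.9460
Discount back 3 years: 164,200.9460 × (1+0.119)^(−3) = 164,200.9460 × 0.713690 = 117,188.6079

€117,189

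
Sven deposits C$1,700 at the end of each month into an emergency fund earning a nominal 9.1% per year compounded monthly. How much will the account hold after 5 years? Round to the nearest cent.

C$128,558.14

Periodic rate i = 0.091/12 = 0.00758333; n = 5 × 12 = 60 periods.
FV = PMT · [(1+i)^n − 1] / i = 1700 · 75.622437 = 128,558.1426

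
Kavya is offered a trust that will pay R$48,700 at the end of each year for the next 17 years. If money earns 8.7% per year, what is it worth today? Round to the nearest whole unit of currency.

R$424,218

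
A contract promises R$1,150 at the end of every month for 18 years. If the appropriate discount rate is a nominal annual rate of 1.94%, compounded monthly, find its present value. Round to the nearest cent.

R$209,524.58

Periodic rate i = 0.0194/12 = 0.00161667; n = 18 × 12 = 216 periods.
PV = PMT · [1 − (1+i)^(−n)] / i = 1150 · 182.195288 = 209,524.5813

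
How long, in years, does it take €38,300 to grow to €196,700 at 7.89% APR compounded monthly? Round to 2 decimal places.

Periodic rate i = 0.0789/12 = 0.006575.
n = ln(196700/38300) / ln(1+0.006575) = ln(5.13577) / 0.006553 = 249.6735 months
= 249.6735/12 years

20.81 years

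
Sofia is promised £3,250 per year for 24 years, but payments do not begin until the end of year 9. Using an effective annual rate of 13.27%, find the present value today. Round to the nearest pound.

£8,584

PV at t=8 (ordinary 24-year annuity): 3250 × a(24|0.1327) = 3250 × 7.157029 = 23,260.3430
PV₀ = 23,260.3430 / (1+0.1327)^8 = 23,260.3430 / 2.709687 = 8,584.1423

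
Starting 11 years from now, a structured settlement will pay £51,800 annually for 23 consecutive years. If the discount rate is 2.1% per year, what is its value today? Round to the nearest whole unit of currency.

£761,395

PV at t=10 (ordinary 23-year annuity): 51800 × a(23|0.021) = 51800 × 18.094134 = 937,276.1356
PV₀ = 937,276.1356 / (1+0.021)^10 = 937,276.1356 / 1.230998 = 761,395.2069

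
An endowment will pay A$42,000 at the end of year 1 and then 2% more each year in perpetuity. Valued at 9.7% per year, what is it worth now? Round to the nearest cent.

PV = PMT / (i − g) = 42000 / (0.097 − 0.02) = 42000 / 0.077000 = 545,454.5455

A$545,454.55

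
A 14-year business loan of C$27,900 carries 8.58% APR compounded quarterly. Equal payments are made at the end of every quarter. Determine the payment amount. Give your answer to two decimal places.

C$860.69

i = 0.0858/4 = 0.02145 per quarter; n = 14·4 = 56.
Annuity-PV factor = 32.415925; PMT = 27900 / 32.415925 = 860.6881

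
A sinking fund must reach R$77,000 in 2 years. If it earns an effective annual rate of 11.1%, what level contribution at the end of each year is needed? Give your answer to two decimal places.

R$36,475.60

FV-annuity factor = 2.111000; PMT = 77000 / 2.111000 = 36,475.6040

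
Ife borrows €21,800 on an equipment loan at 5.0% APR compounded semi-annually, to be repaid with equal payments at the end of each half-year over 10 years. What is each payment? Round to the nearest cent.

i = 0.05/2 = 0.025 per half-year; n = 10·2 = 20.
PMT = 21800 / ( [1 − (1+0.025)^(−20)] / 0.025 ) = 21800 / 15.589162 = 1,398.4074

€1,398.41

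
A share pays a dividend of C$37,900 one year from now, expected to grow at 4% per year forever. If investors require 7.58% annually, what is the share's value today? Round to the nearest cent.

C$1,058,659.22

PV = PMT / (i − g) = 37900 / (0.0758 − 0.04) = 37900 / 0.035800 = 1,058,659.2179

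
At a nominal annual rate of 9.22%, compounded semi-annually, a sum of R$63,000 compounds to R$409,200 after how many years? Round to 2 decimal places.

20.76 years

Periodic rate i = 0.0922/2 = 0.0461.
(1+i)^n = 409200/63000 = 6.49524, so n = ln 6.49524 / ln 1.0461 = 41.5157 half-years
= 41.5157/2 years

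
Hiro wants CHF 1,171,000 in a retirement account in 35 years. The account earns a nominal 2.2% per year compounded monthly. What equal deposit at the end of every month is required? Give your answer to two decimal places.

CHF 1,853.52

With 12 periods per year: i = 0.00183333, n = 420.
PMT = 1.171e+06 / ( [(1+0.00183333)^420 − 1] / 0.00183333 ) = 1.171e+06 / 631.769572 = 1,853.5239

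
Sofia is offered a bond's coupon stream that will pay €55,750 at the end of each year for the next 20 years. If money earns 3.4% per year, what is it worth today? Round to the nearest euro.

€799,559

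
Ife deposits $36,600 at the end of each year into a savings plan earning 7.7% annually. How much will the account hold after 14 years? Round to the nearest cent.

$867,471.84

Accumulation factor s(14|0.077) = 23.701416; FV = 36600 × 23.701416 = 867,471.8426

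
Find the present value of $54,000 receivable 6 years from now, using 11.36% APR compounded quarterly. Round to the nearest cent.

$27,574.28

Periodic rate i = 0.1136/4 = 0.0284; n = 6 × 4 = 24 periods.
Discount factor = (1+0.0284)^(−24) = 0.510635; PV = 54,000 × 0.510635 = 27,574.2767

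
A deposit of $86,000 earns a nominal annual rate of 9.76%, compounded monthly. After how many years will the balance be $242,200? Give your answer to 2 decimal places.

Periodic rate i = 0.0976/12 = 0.00813333.
(1+i)^n = 242200/86000 = 2.81628, so n = ln 2.81628 / ln 1.00813 = 127.8223 months
= 127.8223/12 years

10.65 years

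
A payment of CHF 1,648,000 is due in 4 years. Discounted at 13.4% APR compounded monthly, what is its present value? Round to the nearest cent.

CHF 967,086.83

With 12 periods per year: i = 0.0111667, n = 48.
PV = FV·(1+i)^(−n) = 1,648,000 × 0.586825 = 967,086.8288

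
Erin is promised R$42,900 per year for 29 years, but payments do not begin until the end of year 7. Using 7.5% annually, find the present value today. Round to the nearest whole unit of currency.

R$325,125

Value one period before first payment (t=6): 42900 × [1 − (1+0.075)^(−29)] / 0.075 = 42900 × 11.696165 = 501,765.4886
PV₀ = 501,765.4886 / (1+0.075)^6 = 501,765.4886 / 1.543302 = 325,124.7279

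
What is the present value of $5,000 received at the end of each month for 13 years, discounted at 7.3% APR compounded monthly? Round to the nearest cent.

$502,814.38

Periodic rate i = 0.073/12 = 0.00608333; n = 13 × 12 = 156 periods.
PV = PMT · [1 − (1+i)^(−n)] / i = 5000 · 100.562875 = 502,814.3763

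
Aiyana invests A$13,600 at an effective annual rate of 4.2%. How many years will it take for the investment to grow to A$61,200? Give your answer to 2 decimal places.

36.56 years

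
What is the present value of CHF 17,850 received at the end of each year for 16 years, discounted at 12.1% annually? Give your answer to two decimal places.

Annuity factor a(16|0.121) = 6.935463; PV = 17850 × 6.935463 = 123,798.0195

CHF 123,798.02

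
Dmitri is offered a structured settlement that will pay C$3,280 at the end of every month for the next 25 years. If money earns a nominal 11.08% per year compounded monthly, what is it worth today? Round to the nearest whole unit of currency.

i = 0.1108/12 = 0.00923333 per month; n = 25·12 = 300.
Annuity factor a(300|0.00923333) = 101.429944; PV = 3280 × 101.429944 = 332,690.2149

C$332,690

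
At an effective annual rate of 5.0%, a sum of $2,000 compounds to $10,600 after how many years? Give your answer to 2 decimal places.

34.18 years

n = ln(10600/2000) / ln(1+0.05) = ln(5.30000) / 0.048790 = 34.1812 years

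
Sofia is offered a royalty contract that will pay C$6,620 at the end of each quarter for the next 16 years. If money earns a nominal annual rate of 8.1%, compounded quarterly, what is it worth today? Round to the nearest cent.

With 4 periods per year: i = 0.02025, n = 64.
PV = 6620 × [1 − (1+0.02025)^(−64)] / 0.02025 = 6620 × 35.694327 = 236,296.4423

C$236,296.44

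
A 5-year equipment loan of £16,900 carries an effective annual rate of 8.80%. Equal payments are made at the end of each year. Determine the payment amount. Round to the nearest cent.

£4,322.34

Annuity-PV factor = 3.909920; PMT = 16900 / 3.909920 = 4,322.3389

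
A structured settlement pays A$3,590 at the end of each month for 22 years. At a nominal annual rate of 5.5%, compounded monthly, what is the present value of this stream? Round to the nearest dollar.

With 12 periods per year: i = 0.00458333, n = 264.
PV = 3590 × [1 − (1+0.00458333)^(−264)] / 0.00458333 = 3590 × 152.940485 = 549,056.3403

A$549,056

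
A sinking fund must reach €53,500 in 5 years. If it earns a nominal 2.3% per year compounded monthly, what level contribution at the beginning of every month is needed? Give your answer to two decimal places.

€840.62

i = 0.023/12 = 0.00191667 per month; n = 5·12 = 60.
PMT = 53500 / ( [(1+0.00191667)^60 − 1] / 0.00191667 × (1+i) ) = 53500 / 63.643469 = 840.6204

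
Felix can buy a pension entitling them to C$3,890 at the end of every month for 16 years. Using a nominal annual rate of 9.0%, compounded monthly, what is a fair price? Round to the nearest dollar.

C$395,118

With 12 periods per year: i = 0.0075, n = 192.
PV = 3890 × [1 − (1+0.0075)^(−192)] / 0.0075 = 3890 × 101.572769 = 395,118.0709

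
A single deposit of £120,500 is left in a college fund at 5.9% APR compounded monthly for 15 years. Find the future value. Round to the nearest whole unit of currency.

£291,337

Periodic rate i = 0.059/12 = 0.00491667; n = 15 × 12 = 180 periods.
120,500 × (1+0.00491667)^180 = 120,500 × 2.417736 = 291,337.1632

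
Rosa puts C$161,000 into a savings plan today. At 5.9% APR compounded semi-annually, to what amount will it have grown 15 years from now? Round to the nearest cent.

With 2 periods per year: i = 0.0295, n = 30.
FV = 161,000 × (1 + 0.0295)^30 = 385,138.0300

C$385,138.03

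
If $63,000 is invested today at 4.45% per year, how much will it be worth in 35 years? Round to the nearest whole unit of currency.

$289,159

FV = 63,000 × (1 + 0.0445)^35 = 289,158.5914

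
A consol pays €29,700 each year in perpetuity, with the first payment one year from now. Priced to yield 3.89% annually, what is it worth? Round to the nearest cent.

PV = C/r = 29700/0.0389 = 763,496.1440

€763,496.14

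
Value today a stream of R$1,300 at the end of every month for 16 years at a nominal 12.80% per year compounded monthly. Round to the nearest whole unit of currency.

Periodic rate i = 0.128/12 = 0.0106667; n = 16 × 12 = 192 periods.
Annuity factor a(192|0.0106667) = 81.525070; PV = 1300 × 81.525070 = 105,982.5915

R$105,983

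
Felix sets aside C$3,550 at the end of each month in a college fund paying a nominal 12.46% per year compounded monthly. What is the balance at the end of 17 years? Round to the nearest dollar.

C$2,470,467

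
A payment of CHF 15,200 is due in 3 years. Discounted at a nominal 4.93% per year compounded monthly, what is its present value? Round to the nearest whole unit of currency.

CHF 13,114

i = 0.0493/12 = 0.00410833 per month; n = 3·12 = 36.
PV = FV·(1+i)^(−n) = 15,200 × 0.862779 = 13,114.2367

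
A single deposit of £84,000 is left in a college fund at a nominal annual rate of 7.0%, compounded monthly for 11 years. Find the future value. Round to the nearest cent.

£181,014.96

i = 0.07/12 = 0.00583333 per month; n = 11·12 = 132.
FV = PV·(1+i)^n = 84,000 × 2.154940 = 181,014.9566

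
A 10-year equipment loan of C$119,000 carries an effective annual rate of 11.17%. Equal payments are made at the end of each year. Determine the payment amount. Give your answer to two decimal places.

C$20,350.63

PMT = 119000 / ( [1 − (1+0.1117)^(−10)] / 0.1117 ) = 119000 / 5.847486 = 20,350.6261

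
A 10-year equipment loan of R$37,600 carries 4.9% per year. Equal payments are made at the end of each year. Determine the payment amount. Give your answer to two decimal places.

R$4,845.75

Annuity-PV factor = 7.759372; PMT = 37600 / 7.759372 = 4,845.7532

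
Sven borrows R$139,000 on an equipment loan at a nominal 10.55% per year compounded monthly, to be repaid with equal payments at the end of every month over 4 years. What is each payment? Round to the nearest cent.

R$3,562.23

Periodic rate i = 0.1055/12 = 0.00879167; n = 4 × 12 = 48 periods.
Annuity-PV factor = 39.020532; PMT = 139000 / 39.020532 = 3,562.2272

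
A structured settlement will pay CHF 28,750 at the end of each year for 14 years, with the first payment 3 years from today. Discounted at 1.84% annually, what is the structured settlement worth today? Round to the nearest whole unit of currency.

CHF 339,401

PV at t=2 (ordinary 14-year annuity): 28750 × a(14|0.0184) = 28750 × 12.243695 = 352,006.2346
PV₀ = 352,006.2346 / (1+0.0184)^2 = 352,006.2346 / 1.037139 = 339,401.3569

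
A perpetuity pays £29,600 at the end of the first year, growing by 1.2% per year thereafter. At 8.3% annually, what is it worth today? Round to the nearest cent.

£416,901.41

PV = D₁/(r − g) = 29600/(0.083 − 0.012) = 416,901.4085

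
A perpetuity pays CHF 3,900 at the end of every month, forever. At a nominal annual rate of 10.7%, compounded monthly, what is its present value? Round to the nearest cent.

Periodic rate i = 0.107/12 = 0.00891667.
PV = PMT / i = 3900 / 0.00891667 = 437,383.1776

CHF 437,383.18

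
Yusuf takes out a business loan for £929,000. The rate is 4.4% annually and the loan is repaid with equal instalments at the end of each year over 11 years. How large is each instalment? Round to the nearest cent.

£108,344.64

Annuity-PV factor = 8.574490; PMT = 929000 / 8.574490 = 108,344.6357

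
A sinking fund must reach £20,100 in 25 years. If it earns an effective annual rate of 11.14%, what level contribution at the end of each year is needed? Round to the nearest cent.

£171.97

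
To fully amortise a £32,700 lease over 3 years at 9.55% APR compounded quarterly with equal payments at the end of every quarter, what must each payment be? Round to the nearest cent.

£3,166.15

Periodic rate i = 0.0955/4 = 0.023875; n = 3 × 4 = 12 periods.
Annuity-PV factor = 10.327988; PMT = 32700 / 10.327988 = 3,166.1539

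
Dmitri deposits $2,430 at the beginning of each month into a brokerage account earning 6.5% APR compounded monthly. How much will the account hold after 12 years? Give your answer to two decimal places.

With 12 periods per year: i = 0.00541667, n = 144.
FV = 2430 × [(1+0.00541667)^144 − 1] / 0.00541667 × (1+i) = 2430 × 218.448019 = 530,828.6867
(annuity-due: payments at period start, so ×(1+i).)

$530,828.69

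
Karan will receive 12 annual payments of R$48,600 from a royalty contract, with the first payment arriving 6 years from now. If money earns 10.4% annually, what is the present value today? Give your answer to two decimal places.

R$198,020.92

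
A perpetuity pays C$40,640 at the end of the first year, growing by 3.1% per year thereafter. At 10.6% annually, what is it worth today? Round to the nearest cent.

PV = D₁/(r − g) = 40640/(0.106 − 0.031) = 541,866.6667

C$541,866.67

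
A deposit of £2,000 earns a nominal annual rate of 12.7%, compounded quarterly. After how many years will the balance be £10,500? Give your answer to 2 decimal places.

Periodic rate i = 0.127/4 = 0.03175.
(1+i)^n = 10500/2000 = 5.25000, so n = ln 5.25000 / ln 1.03175 = 53.0525 quarters
= 53.0525/4 years

13.26 years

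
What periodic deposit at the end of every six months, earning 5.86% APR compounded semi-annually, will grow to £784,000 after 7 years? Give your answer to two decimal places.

£46,102.70

With 2 periods per year: i = 0.0293, n = 14.
FV-annuity factor = 17.005512; PMT = 784000 / 17.005512 = 46,102.6994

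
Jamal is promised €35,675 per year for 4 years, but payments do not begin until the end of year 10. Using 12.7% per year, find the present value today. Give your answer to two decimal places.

€36,405.84

PV at t=9 (ordinary 4-year annuity): 35675 × a(4|0.127) = 35675 × 2.993108 = 106,779.1217
Discount back 9 years: 106,779.1217 × (1+0.127)^(−9) = 106,779.1217 × 0.340945 = 36,405.8437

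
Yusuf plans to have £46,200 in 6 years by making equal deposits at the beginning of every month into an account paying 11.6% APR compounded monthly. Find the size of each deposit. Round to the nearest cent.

£442.76

Periodic rate i = 0.116/12 = 0.00966667; n = 6 × 12 = 72 periods.
PMT = 46200 / ( [(1+0.00966667)^72 − 1] / 0.00966667 × (1+i) ) = 46200 / 104.346013 = 442.7577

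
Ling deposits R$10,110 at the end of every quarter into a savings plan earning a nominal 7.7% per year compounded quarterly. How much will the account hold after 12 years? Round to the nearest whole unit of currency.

Periodic rate i = 0.077/4 = 0.01925; n = 12 × 4 = 48 periods.
FV = 10110 × [(1+0.01925)^48 − 1] / 0.01925 = 10110 × 77.782968 = 786,385.8052

R$786,386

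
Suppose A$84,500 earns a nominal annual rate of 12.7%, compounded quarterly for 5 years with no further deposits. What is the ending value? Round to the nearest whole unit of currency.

i = 0.127/4 = 0.03175 per quarter; n = 5·4 = 20.
FV = PV·(1+i)^n = 84,500 × 1.868485 = 157,886.9590

A$157,887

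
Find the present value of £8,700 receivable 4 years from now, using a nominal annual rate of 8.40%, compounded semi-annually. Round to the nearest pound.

£6,260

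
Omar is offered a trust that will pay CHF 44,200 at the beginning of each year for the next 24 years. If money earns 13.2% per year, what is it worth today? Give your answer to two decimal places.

Annuity factor a(24|0.132) × (1+i) = 8.138278; PV = 44200 × 8.138278 = 359,711.8667
(Beginning-of-period payments → annuity-due factor ×(1+i).)

CHF 359,711.87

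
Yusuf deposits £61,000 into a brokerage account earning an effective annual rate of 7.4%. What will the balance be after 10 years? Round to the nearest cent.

£124,558.29

FV = PV·(1+i)^n = 61,000 × 2.041939 = 124,558.2932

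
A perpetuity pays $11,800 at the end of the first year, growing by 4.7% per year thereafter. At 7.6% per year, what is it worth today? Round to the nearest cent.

$406,896.55

PV = D₁/(r − g) = 11800/(0.076 − 0.047) = 406,896.5517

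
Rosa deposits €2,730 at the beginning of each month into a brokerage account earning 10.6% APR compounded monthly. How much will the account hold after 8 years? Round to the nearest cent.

€413,520.80

With 12 periods per year: i = 0.00883333, n = 96.
FV = PMT · [(1+i)^n − 1] / i × (1+i) = 2730 · 151.472820 = 413,520.7991
Payments are at the start of each period, so multiply by (1+i).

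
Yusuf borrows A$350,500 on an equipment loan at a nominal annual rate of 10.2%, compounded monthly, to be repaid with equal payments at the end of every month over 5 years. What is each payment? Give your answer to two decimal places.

A$7,481.63

i = 0.102/12 = 0.0085 per month; n = 5·12 = 60.
Annuity-PV factor = 46.848092; PMT = 350500 / 46.848092 = 7,481.6281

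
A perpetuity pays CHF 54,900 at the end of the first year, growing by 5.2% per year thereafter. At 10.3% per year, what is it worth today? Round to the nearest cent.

PV = D₁/(r − g) = 54900/(0.103 − 0.052) = 1,076,470.5882

CHF 1,076,470.59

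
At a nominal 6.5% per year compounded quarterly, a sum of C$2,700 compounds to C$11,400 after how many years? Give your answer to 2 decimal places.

Periodic rate i = 0.065/4 = 0.01625.
(1+i)^n = 11400/2700 = 4.22222, so n = ln 4.22222 / ln 1.01625 = 89.3559 quarters
= 89.3559/4 years

22.34 years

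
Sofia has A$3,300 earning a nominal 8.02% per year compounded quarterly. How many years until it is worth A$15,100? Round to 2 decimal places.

19.15 years

Periodic rate i = 0.0802/4 = 0.02005.
(1+i)^n = 15100/3300 = 4.57576, so n = ln 4.57576 / ln 1.02005 = 76.6069 quarters
= 76.6069/4 years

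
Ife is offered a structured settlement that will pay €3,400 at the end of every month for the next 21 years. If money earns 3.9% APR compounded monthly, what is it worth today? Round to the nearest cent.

Periodic rate i = 0.039/12 = 0.00325; n = 21 × 12 = 252 periods.
Annuity factor a(252|0.00325) = 171.859024; PV = 3400 × 171.859024 = 584,320.6804

€584,320.68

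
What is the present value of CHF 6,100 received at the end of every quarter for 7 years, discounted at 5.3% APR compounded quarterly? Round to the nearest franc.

Periodic rate i = 0.053/4 = 0.01325; n = 7 × 4 = 28 periods.
PV = 6100 × [1 − (1+0.01325)^(−28)] / 0.01325 = 6100 × 23.265872 = 141,921.8180

CHF 141,922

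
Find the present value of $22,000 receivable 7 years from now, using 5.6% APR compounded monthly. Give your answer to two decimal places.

$14,879.05

Periodic rate i = 0.056/12 = 0.00466667; n = 7 × 12 = 84 periods.
PV = 22,000 / (1 + 0.00466667)^84 = 22,000 / 1.478589 = 14,879.0515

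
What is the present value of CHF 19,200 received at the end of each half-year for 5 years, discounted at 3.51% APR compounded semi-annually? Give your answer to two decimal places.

i = 0.0351/2 = 0.01755 per half-year; n = 5·2 = 10.
Annuity factor a(10|0.01755) = 9.098828; PV = 19200 × 9.098828 = 174,697.4893

CHF 174,697.49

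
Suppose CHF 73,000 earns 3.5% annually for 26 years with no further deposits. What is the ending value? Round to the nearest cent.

CHF 178,554.97

FV = PV·(1+i)^n = 73,000 × 2.445959 = 178,554.9748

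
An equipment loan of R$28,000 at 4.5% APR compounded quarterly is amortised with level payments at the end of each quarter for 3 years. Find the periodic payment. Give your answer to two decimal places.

With 4 periods per year: i = 0.01125, n = 12.
Annuity-PV factor = 11.166693; PMT = 28000 / 11.166693 = 2,507.4568

R$2,507.46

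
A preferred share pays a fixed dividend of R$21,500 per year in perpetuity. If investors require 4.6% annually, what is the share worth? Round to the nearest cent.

R$467,391.30

PV = C/r = 21500/0.046 = 467,391.3043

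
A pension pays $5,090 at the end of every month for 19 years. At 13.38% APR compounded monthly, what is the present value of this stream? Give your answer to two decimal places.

With 12 periods per year: i = 0.01115, n = 228.
PV = PMT · [1 − (1+i)^(−n)] / i = 5090 · 82.528432 = 420,069.7179

$420,069.72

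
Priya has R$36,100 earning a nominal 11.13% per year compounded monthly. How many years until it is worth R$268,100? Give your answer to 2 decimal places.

18.10 years

Periodic rate i = 0.1113/12 = 0.009275.
n = ln(268100/36100) / ln(1+0.009275) = ln(7.42659) / 0.009232 = 217.1807 months
= 217.1807/12 years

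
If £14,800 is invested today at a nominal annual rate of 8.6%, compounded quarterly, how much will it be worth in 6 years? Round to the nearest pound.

£24,659

i = 0.086/4 = 0.0215 per quarter; n = 6·4 = 24.
FV = 14,800 × (1 + 0.0215)^24 = 24,659.4064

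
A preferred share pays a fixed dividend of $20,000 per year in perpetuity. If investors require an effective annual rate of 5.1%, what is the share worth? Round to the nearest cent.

$392,156.86

PV = PMT / i = 20000 / 0.051 = 392,156.8627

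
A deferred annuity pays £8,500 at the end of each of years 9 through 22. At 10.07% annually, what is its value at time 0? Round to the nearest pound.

£28,952

PV at t=8 (ordinary 14-year annuity): 8500 × a(14|0.1007) = 8500 × 7.338666 = 62,378.6578
PV₀ = 62,378.6578 / (1+0.1007)^8 = 62,378.6578 / 2.154526 = 28,952.3816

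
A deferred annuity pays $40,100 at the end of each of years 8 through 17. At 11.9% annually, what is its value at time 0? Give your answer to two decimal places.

$103,556.95

Value one period before first payment (t=7): 40100 × [1 − (1+0.119)^(−10)] / 0.119 = 40100 × 5.673427 = 227,504.4300
Discount back 7 years: 227,504.4300 × (1+0.119)^(−7) = 227,504.4300 × 0.455187 = 103,556.9503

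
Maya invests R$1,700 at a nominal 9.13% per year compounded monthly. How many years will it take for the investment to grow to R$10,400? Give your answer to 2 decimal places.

19.91 years

Periodic rate i = 0.0913/12 = 0.00760833.
n = ln(10400/1700) / ln(1+0.00760833) = ln(6.11765) / 0.007580 = 238.9563 months
= 238.9563/12 years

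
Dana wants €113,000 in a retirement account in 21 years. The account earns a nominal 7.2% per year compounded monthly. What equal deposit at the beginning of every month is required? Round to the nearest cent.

€191.72

i = 0.072/12 = 0.006 per month; n = 21·12 = 252.
PMT = 113000 / ( [(1+0.006)^252 − 1] / 0.006 × (1+i) ) = 113000 / 589.406532 = 191.7183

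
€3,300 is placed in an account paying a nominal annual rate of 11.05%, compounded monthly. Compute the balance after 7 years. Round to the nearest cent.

Periodic rate i = 0.1105/12 = 0.00920833; n = 7 × 12 = 84 periods.
FV = PV·(1+i)^n = 3,300 × 2.159681 = 7,126.9463

€7,126.95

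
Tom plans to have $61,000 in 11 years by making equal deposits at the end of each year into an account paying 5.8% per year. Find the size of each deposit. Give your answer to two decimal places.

PMT = 61000 / ( [(1+0.058)^11 − 1] / 0.058 ) = 61000 / 14.814991 = 4,117.4509

$4,117.45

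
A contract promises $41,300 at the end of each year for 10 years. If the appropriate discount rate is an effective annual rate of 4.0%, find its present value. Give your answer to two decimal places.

PV = PMT · [1 − (1+i)^(−n)] / i = 41300 · 8.110896 = 334,979.9957

$334,980.00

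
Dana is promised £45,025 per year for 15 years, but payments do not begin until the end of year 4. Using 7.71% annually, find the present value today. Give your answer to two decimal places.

Value one period before first payment (t=3): 45025 × [1 − (1+0.0771)^(−15)] / 0.0771 = 45025 × 8.713153 = 392,309.7179
Discount back 3 years: 392,309.7179 × (1+0.0771)^(−3) = 392,309.7179 × 0.800261 = 313,950.3623

£313,950.36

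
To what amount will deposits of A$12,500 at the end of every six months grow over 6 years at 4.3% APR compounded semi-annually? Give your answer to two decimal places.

A$169,072.35

With 2 periods per year: i = 0.0215, n = 12.
Accumulation factor s(12|0.0215) = 13.525788; FV = 12500 × 13.525788 = 169,072.3506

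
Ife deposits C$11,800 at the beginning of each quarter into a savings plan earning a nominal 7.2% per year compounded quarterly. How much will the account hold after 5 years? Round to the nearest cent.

C$286,127.19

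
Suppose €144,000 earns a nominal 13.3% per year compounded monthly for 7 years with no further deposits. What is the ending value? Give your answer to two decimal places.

€363,468.20

i = 0.133/12 = 0.0110833 per month; n = 7·12 = 84.
FV = PV·(1+i)^n = 144,000 × 2.524085 = 363,468.2018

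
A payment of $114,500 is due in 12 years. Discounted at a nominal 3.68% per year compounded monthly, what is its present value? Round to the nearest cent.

i = 0.0368/12 = 0.00306667 per month; n = 12·12 = 144.
Discount factor = (1+0.00306667)^(−144) = 0.643441; PV = 114,500 × 0.643441 = 73,674.0447

$73,674.04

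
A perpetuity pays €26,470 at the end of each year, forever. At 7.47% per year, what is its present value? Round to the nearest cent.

PV = PMT / i = 26470 / 0.0747 = 354,350.7363

€354,350.74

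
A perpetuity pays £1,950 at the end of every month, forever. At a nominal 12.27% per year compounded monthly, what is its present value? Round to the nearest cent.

Periodic rate i = 0.1227/12 = 0.010225.
PV = PMT / i = 1950 / 0.010225 = 190,709.0465

£190,709.05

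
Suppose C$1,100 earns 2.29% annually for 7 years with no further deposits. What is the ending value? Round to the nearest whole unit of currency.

C$1,289

1,100 × (1+0.0229)^7 = 1,100 × 1.171743 = 1,288.9170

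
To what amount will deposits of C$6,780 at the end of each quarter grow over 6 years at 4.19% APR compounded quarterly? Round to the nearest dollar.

i = 0.0419/4 = 0.010475 per quarter; n = 6·4 = 24.
FV = PMT · [(1+i)^n − 1] / i = 6780 · 27.125927 = 183,913.7858

C$183,914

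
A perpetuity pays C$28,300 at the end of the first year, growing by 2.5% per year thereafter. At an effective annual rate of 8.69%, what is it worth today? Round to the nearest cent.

C$457,189.01

PV = D₁/(r − g) = 28300/(0.0869 − 0.025) = 457,189.0145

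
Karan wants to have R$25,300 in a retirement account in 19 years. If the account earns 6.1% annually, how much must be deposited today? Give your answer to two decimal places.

R$8,213.50

Discount factor = (1+0.061)^(−19) = 0.324644; PV = 25,300 × 0.324644 = 8,213.4993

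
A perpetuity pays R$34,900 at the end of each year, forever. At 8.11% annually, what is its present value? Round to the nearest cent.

R$430,332.92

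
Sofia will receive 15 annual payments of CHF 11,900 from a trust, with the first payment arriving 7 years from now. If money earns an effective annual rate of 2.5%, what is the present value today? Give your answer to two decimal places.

CHF 127,049.44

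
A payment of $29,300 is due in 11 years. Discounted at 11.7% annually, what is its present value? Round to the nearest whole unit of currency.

PV = 29,300 / (1 + 0.117)^11 = 29,300 / 3.377419 = 8,675.2643

$8,675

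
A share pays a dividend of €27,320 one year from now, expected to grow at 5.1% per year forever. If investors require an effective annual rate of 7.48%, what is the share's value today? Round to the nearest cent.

PV = D₁/(r − g) = 27320/(0.0748 − 0.051) = 1,147,899.1597

€1,147,899.16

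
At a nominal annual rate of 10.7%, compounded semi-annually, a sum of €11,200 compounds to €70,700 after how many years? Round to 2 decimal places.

Periodic rate i = 0.107/2 = 0.0535.
n = ln(70700/11200) / ln(1+0.0535) = ln(6.31250) / 0.052118 = 35.3531 half-years
= 35.3531/2 years

17.68 years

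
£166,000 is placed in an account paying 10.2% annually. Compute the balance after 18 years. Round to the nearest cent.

£953,623.16

FV = PV·(1+i)^n = 166,000 × 5.744718 = 953,623.1586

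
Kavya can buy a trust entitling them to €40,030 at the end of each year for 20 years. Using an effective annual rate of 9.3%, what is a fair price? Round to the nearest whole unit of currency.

€357,736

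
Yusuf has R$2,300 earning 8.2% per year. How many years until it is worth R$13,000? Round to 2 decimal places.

21.98 years

n = ln(13000/2300) / ln(1+0.082) = ln(5.65217) / 0.078811 = 21.9771 years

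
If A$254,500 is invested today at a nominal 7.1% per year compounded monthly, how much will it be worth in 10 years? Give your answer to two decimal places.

A$516,568.89

Periodic rate i = 0.071/12 = 0.00591667; n = 10 × 12 = 120 periods.
FV = PV·(1+i)^n = 254,500 × 2.029740 = 516,568.8949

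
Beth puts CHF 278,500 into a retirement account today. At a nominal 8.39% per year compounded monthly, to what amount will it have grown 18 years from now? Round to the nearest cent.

i = 0.0839/12 = 0.00699167 per month; n = 18·12 = 216.
FV = 278,500 × (1 + 0.00699167)^216 = 1,254,337.8860

CHF 1,254,337.89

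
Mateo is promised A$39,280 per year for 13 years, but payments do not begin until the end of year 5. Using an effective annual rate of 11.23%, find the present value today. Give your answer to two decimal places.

A$171,227.27

PV at t=4 (ordinary 13-year annuity): 39280 × a(13|0.1123) = 39280 × 6.672509 = 262,096.1711
Discount back 4 years: 262,096.1711 × (1+0.1123)^(−4) = 262,096.1711 × 0.653299 = 171,227.2681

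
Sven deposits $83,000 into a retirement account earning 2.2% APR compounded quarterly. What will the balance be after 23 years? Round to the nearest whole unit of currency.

$137,477

i = 0.022/4 = 0.0055 per quarter; n = 23·4 = 92.
FV = PV·(1+i)^n = 83,000 × 1.656345 = 137,476.6644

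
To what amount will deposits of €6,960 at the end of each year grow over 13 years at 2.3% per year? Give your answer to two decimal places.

€104,082.38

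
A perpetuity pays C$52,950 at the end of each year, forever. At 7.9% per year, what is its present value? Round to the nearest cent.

PV = PMT / i = 52950 / 0.079 = 670,253.1646

C$670,253.16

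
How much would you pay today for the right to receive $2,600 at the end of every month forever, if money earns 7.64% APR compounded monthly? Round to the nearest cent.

$408,376.96

Periodic rate i = 0.0764/12 = 0.00636667.
PV = PMT / i = 2600 / 0.00636667 = 408,376.9634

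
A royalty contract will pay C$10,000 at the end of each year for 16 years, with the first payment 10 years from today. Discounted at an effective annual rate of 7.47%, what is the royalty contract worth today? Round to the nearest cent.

C$47,893.98

PV at t=9 (ordinary 16-year annuity): 10000 × a(16|0.0747) = 10000 × 9.159383 = 91,593.8280
PV₀ = 91,593.8280 / (1+0.0747)^9 = 91,593.8280 / 1.912429 = 47,893.9846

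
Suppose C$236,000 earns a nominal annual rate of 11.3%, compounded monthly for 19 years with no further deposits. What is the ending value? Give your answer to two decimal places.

C$1,999,767.15

With 12 periods per year: i = 0.00941667, n = 228.
236,000 × (1+0.00941667)^228 = 236,000 × 8.473590 = 1,999,767.1530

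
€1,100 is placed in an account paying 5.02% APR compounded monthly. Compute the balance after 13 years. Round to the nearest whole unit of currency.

Periodic rate i = 0.0502/12 = 0.00418333; n = 13 × 12 = 156 periods.
FV = PV·(1+i)^n = 1,100 × 1.917915 = 2,109.7067

€2,110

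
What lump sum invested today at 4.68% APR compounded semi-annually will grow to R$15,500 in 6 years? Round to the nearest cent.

R$11,743.21

i = 0.0468/2 = 0.0234 per half-year; n = 6·2 = 12.
PV = FV·(1+i)^(−n) = 15,500 × 0.757626 = 11,743.2078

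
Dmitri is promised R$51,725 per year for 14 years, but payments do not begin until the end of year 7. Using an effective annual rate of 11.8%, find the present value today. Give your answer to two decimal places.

R$177,379.01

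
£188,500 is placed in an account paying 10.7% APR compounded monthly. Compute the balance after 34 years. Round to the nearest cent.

i = 0.107/12 = 0.00891667 per month; n = 34·12 = 408.
188,500 × (1+0.00891667)^408 = 188,500 × 37.407692 = 7,051,349.9901

£7,051,349.99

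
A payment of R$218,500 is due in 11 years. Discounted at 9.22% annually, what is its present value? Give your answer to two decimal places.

PV = FV·(1+i)^(−n) = 218,500 × 0.379032 = 82,818.5356

R$82,818.54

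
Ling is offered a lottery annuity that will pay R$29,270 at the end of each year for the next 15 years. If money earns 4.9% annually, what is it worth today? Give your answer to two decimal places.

R$305,876.63

PV = PMT · [1 − (1+i)^(−n)] / i = 29270 · 10.450175 = 305,876.6310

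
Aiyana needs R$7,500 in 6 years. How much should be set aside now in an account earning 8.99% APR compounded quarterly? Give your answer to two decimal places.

Periodic rate i = 0.0899/4 = 0.022475; n = 6 × 4 = 24 periods.
Discount factor = (1+0.022475)^(−24) = 0.586591; PV = 7,500 × 0.586591 = 4,399.4310

R$4,399.43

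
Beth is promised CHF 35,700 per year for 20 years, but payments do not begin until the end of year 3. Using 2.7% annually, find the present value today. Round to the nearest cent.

Value one period before first payment (t=2): 35700 × [1 − (1+0.027)^(−20)] / 0.027 = 35700 × 15.298648 = 546,161.7208
PV₀ = 546,161.7208 / (1+0.027)^2 = 546,161.7208 / 1.054729 = 517,821.8489

CHF 517,821.85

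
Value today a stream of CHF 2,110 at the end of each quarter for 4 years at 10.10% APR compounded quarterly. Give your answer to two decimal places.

Periodic rate i = 0.101/4 = 0.02525; n = 4 × 4 = 16 periods.
Annuity factor a(16|0.02525) = 13.029640; PV = 2110 × 13.029640 = 27,492.5400

CHF 27,492.54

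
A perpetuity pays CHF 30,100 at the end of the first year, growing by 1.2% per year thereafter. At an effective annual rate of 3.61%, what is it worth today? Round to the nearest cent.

PV = D₁/(r − g) = 30100/(0.0361 − 0.012) = 1,248,962.6556

CHF 1,248,962.66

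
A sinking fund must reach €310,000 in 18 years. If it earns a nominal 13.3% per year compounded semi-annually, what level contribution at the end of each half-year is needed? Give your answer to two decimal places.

Periodic rate i = 0.133/2 = 0.0665; n = 18 × 2 = 36 periods.
PMT = 310000 / ( [(1+0.0665)^36 − 1] / 0.0665 ) = 310000 / 137.637891 = 2,252.2868

€2,252.29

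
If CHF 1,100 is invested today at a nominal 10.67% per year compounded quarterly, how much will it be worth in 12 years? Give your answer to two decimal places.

Periodic rate i = 0.1067/4 = 0.026675; n = 12 × 4 = 48 periods.
1,100 × (1+0.026675)^48 = 1,100 × 3.538208 = 3,892.0289

CHF 3,892.03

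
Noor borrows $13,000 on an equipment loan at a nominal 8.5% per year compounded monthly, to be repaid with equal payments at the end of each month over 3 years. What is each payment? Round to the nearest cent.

With 12 periods per year: i = 0.00708333, n = 36.
Annuity-PV factor = 31.678112; PMT = 13000 / 31.678112 = 410.3780

$410.38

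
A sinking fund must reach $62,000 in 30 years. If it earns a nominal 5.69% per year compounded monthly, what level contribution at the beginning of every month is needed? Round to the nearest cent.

$65.16

Periodic rate i = 0.0569/12 = 0.00474167; n = 30 × 12 = 360 periods.
PMT = 62000 / ( [(1+0.00474167)^360 − 1] / 0.00474167 × (1+i) ) = 62000 / 951.458030 = 65.1631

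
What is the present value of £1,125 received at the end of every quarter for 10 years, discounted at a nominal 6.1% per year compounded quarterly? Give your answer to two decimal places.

£33,502.24

i = 0.061/4 = 0.01525 per quarter; n = 10·4 = 40.
Annuity factor a(40|0.01525) = 29.779771; PV = 1125 × 29.779771 = 33,502.2422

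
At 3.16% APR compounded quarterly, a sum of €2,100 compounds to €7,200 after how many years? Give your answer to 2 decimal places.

Periodic rate i = 0.0316/4 = 0.0079.
(1+i)^n = 7200/2100 = 3.42857, so n = ln 3.42857 / ln 1.0079 = 156.5828 quarters
= 156.5828/4 years

39.15 years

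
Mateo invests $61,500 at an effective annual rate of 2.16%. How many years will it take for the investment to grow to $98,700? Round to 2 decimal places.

22.14 years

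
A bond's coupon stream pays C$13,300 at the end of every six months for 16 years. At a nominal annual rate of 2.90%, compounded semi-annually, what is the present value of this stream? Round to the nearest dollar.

C$338,589

Periodic rate i = 0.029/2 = 0.0145; n = 16 × 2 = 32 periods.
Annuity factor a(32|0.0145) = 25.457794; PV = 13300 × 25.457794 = 338,588.6646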